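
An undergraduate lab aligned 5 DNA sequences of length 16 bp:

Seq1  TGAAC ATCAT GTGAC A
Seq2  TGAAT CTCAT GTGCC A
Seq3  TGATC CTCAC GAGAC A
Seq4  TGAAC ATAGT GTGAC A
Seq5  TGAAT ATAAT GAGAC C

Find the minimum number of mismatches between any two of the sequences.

Pairwise Hamming distances:
  Seq1 vs Seq2: 3
  Seq1 vs Seq3: 4
  Seq1 vs Seq4: 2
  Seq1 vs Seq5: 4
  Seq2 vs Seq3: 5
  Seq2 vs Seq4: 5
  Seq2 vs Seq5: 5
  Seq3 vs Seq4: 6
  Seq3 vs Seq5: 6
  Seq4 vs Seq5: 4
The smallest is 2, between Seq1 and Seq4.

2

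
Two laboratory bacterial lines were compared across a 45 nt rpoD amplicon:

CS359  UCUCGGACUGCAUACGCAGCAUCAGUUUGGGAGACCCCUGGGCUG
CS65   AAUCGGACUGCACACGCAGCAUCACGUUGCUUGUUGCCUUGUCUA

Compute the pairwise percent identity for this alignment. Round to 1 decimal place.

68.9%

Mismatches occur at site 1 (U/A), site 2 (C/A), site 13 (U/C), site 25 (G/C), site 26 (U/G), site 30 (G/C), site 31 (G/U), site 32 (A/U), site 34 (A/U), site 35 (C/U), site 36 (C/G), site 40 (G/U), site 42 (G/U), site 45 (G/A).
31 of the 45 sites match, so the percent identity is 31/45 × 100 = 68.9%.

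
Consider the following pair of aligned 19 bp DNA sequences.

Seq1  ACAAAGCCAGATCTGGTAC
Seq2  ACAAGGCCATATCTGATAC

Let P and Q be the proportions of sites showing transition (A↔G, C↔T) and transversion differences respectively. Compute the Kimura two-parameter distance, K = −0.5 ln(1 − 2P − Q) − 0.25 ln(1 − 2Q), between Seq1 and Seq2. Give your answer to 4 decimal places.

Differing sites — 5:A/G (Ti); 10:G/T (Tv); 16:G/A (Ti).
Of the 3 differences, 2 transitions and 1 transversion over 19 sites: P = 2/19 = 0.105263, Q = 1/19 = 0.052632.
d = −0.5·ln(0.736842) − 0.25·ln(0.894736) = −0.5·(-0.305382) − 0.25·(-0.111227) = 0.1805.

0.1805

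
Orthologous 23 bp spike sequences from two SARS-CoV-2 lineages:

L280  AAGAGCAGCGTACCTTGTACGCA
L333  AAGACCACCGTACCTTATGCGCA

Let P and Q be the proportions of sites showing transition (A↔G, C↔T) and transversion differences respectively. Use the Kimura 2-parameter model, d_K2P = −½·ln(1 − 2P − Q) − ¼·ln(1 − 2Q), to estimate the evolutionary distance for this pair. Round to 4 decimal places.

Differing sites — 5:G/C (Tv); 8:G/C (Tv); 17:G/A (Ti); 19:A/G (Ti).
Of the 4 differences, 2 transitions and 2 transversions over 23 sites: P = 2/23 = 0.086957, Q = 2/23 = 0.086957.
d = −0.5·ln(0.739129) − 0.25·ln(0.826086) = −0.5·(-0.302283) − 0.25·(-0.191056) = 0.1989.

0.1989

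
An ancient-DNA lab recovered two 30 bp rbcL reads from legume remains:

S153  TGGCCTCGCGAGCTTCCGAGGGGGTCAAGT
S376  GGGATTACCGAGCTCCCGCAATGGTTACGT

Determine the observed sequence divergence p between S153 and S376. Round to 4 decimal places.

0.4000

The sequences differ at positions 1 (T/G), 4 (C/A), 5 (C/T), 7 (C/A), 8 (G/C), 15 (T/C), 19 (A/C), 20 (G/A), 21 (G/A), 22 (G/T), 26 (C/T), 28 (A/C).
There are 12 differences over 30 sites, so p = 12/30 = 0.4000.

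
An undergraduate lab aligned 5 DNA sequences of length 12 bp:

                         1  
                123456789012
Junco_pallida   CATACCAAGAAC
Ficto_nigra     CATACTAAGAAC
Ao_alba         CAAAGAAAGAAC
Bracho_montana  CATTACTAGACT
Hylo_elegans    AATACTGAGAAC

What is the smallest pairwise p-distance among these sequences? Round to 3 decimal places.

Pairwise Hamming distances:
  Junco_pallida vs Ficto_nigra: 1
  Junco_pallida vs Ao_alba: 3
  Junco_pallida vs Bracho_montana: 5
  Junco_pallida vs Hylo_elegans: 3
  Ficto_nigra vs Ao_alba: 3
  Ficto_nigra vs Bracho_montana: 6
  Ficto_nigra vs Hylo_elegans: 2
  Ao_alba vs Bracho_montana: 7
  Ao_alba vs Hylo_elegans: 5
  Bracho_montana vs Hylo_elegans: 7
The smallest is 1 mismatch, between Junco_pallida and Ficto_nigra; p = 1/12 = 0.083.

0.083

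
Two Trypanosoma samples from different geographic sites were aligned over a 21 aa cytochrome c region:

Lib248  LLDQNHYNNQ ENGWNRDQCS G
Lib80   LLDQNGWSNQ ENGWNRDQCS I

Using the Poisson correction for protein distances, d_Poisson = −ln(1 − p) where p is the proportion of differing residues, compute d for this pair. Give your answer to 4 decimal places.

0.2113

The sequences differ at positions 6 (H/G), 7 (Y/W), 8 (N/S), 21 (G/I).
p = 4/21 = 0.190476.
d = −ln(1 − 0.190476) = −ln(0.809524) = 0.2113.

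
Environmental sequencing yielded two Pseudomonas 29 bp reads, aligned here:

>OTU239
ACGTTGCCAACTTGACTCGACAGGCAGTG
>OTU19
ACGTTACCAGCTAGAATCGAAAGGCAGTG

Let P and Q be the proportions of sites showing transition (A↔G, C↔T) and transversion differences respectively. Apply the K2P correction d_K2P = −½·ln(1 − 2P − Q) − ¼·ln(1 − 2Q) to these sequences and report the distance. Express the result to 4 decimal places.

Mismatches occur at site 6 (G/A, transition), site 10 (A/G, transition), site 13 (T/A, transversion), site 16 (C/A, transversion), site 21 (C/A, transversion).
Of the 5 differences, 2 transitions and 3 transversions over 29 sites: P = 2/29 = 0.068966, Q = 3/29 = 0.103448.
d = −0.5·ln(0.758620) − 0.25·ln(0.793104) = −0.5·(-0.276254) − 0.25·(-0.231801) = 0.1961.

0.1961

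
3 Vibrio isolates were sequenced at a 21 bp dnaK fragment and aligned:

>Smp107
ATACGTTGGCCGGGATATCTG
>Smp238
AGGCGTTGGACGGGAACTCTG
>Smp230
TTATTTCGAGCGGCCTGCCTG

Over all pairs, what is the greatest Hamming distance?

Pairwise Hamming distances:
  Smp107 vs Smp238: 5
  Smp107 vs Smp230: 10
  Smp238 vs Smp230: 13
The largest is 13, between Smp238 and Smp230.

13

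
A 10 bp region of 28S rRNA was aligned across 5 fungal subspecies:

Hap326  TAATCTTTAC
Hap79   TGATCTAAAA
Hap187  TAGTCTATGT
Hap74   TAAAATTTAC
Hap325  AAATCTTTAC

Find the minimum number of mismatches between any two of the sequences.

Pairwise Hamming distances:
  Hap326 vs Hap79: 4
  Hap326 vs Hap187: 4
  Hap326 vs Hap74: 2
  Hap326 vs Hap325: 1
  Hap79 vs Hap187: 5
  Hap79 vs Hap74: 6
  Hap79 vs Hap325: 5
  Hap187 vs Hap74: 6
  Hap187 vs Hap325: 5
  Hap74 vs Hap325: 3
The smallest is 1, between Hap326 and Hap325.

1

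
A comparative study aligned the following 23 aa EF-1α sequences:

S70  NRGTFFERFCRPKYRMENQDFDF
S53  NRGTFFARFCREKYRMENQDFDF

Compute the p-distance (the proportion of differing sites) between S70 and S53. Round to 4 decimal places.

0.0870

Differing sites — 7:E/A; 12:P/E.
There are 2 differences over 23 sites, so p = 2/23 = 0.0870.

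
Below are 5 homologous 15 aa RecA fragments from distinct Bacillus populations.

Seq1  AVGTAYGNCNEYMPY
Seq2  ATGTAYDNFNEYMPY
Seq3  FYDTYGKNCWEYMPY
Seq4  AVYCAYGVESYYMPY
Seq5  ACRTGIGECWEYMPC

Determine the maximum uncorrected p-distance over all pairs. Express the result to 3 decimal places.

Pairwise Hamming distances:
  Seq1 vs Seq2: 3
  Seq1 vs Seq3: 7
  Seq1 vs Seq4: 6
  Seq1 vs Seq5: 7
  Seq2 vs Seq3: 8
  Seq2 vs Seq4: 8
  Seq2 vs Seq5: 9
  Seq3 vs Seq4: 11
  Seq3 vs Seq5: 8
  Seq4 vs Seq5: 10
The largest is 11 mismatches, between Seq3 and Seq4; p = 11/15 = 0.733.

0.733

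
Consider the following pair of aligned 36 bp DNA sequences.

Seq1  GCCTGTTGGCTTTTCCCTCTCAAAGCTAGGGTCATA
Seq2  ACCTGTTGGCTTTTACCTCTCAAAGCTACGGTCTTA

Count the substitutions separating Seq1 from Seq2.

The sequences differ at positions 1 (G/A), 15 (C/A), 29 (G/C), 34 (A/T).
That gives 4 mismatches out of 36 aligned sites, so the Hamming distance is 4.

4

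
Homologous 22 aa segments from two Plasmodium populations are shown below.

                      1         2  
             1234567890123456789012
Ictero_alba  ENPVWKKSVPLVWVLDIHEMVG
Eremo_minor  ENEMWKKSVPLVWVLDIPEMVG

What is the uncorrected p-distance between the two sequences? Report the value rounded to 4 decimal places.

Mismatches occur at site 3 (P/E), site 4 (V/M), site 18 (H/P).
There are 3 differences over 22 sites, so p = 3/22 = 0.1364.

0.1364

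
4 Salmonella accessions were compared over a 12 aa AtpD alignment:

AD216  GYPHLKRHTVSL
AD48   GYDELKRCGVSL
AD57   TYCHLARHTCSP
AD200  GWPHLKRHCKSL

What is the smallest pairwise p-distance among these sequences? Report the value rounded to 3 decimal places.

Pairwise Hamming distances:
  AD216 vs AD48: 4
  AD216 vs AD57: 5
  AD216 vs AD200: 3
  AD48 vs AD57: 8
  AD48 vs AD200: 6
  AD57 vs AD200: 7
The smallest is 3 mismatches, between AD216 and AD200; p = 3/12 = 0.250.

0.250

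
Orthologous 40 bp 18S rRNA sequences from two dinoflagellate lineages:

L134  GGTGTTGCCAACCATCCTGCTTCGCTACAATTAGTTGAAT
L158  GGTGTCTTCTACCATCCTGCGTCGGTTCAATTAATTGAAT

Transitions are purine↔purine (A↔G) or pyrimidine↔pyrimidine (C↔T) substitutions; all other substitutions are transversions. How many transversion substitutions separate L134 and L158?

5

Differing sites — 6:T/C (Ti); 7:G/T (Tv); 8:C/T (Ti); 10:A/T (Tv); 21:T/G (Tv); 25:C/G (Tv); 27:A/T (Tv); 34:G/A (Ti).
Of the 8 differences, 3 transitions and 5 transversions, so the answer is 5.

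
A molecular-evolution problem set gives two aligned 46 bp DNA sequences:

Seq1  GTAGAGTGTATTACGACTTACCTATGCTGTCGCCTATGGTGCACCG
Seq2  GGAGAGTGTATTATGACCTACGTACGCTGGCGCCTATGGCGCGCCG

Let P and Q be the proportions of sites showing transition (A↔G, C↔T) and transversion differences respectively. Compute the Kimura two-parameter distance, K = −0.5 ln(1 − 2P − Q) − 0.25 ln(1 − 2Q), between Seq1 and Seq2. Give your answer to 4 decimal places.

Mismatches occur at site 2 (T→G, transversion), site 14 (C→T, transition), site 18 (T→C, transition), site 22 (C→G, transversion), site 25 (T→C, transition), site 30 (T→G, transversion), site 40 (T→C, transition), site 43 (A→G, transition).
Of the 8 differences, 5 transitions and 3 transversions over 46 sites: P = 5/46 = 0.108696, Q = 3/46 = 0.065217.
d = −0.5·ln(0.717391) − 0.25·ln(0.869566) = −0.5·(-0.332134) − 0.25·(-0.139761) = 0.2010.

0.2010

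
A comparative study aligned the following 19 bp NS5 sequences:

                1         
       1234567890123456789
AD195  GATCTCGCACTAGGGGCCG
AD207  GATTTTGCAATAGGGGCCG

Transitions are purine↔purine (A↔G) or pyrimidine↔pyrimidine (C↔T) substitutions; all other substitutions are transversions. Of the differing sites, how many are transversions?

Mismatches occur at site 4 (C/T, transition), site 6 (C/T, transition), site 10 (C/A, transversion).
Of the 3 differences, 2 transitions and 1 transversion, so the answer is 1.

1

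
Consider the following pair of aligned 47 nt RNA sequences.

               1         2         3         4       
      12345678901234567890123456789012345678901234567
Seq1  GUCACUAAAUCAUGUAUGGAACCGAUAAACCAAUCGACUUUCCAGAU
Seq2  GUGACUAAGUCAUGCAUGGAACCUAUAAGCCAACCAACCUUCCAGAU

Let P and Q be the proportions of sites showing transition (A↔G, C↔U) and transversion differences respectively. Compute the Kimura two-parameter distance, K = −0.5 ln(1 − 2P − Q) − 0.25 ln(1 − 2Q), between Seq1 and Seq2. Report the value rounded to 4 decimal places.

0.1991

The sequences differ at positions 3 (C/G, transversion), 9 (A/G, transition), 15 (U/C, transition), 24 (G/U, transversion), 29 (A/G, transition), 34 (U/C, transition), 36 (G/A, transition), 39 (U/C, transition).
Of the 8 differences, 6 transitions and 2 transversions over 47 sites: P = 6/47 = 0.127660, Q = 2/47 = 0.042553.
d = −0.5·ln(0.702127) − 0.25·ln(0.914894) = −0.5·(-0.353641) − 0.25·(-0.088947) = 0.1991.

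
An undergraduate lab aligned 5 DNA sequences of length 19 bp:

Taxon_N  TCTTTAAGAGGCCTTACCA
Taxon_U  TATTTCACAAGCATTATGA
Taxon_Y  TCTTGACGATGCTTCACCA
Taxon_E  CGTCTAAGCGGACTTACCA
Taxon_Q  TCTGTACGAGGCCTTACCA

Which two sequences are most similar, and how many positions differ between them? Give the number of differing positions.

2

Pairwise Hamming distances:
  Taxon_N vs Taxon_U: 7
  Taxon_N vs Taxon_Y: 5
  Taxon_N vs Taxon_E: 5
  Taxon_N vs Taxon_Q: 2
  Taxon_U vs Taxon_Y: 10
  Taxon_U vs Taxon_E: 11
  Taxon_U vs Taxon_Q: 9
  Taxon_Y vs Taxon_E: 10
  Taxon_Y vs Taxon_Q: 5
  Taxon_E vs Taxon_Q: 6
The smallest is 2, between Taxon_N and Taxon_Q.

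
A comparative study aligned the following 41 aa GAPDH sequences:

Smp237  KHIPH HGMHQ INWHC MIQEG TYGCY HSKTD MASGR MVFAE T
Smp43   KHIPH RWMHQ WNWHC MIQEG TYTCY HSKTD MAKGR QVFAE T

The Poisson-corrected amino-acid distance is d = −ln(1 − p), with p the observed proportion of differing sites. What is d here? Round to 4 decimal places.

0.1582

Differing sites — 6:H/R; 7:G/W; 11:I/W; 23:G/T; 33:S/K; 36:M/Q.
p = 6/41 = 0.146341.
d = −ln(1 − 0.146341) = −ln(0.853659) = 0.1582.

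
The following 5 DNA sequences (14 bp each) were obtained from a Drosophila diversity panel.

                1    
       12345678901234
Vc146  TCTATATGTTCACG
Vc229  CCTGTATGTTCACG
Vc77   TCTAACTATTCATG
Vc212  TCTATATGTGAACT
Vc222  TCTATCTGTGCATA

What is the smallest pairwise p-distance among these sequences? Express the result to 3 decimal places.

0.143

Pairwise Hamming distances:
  Vc146 vs Vc229: 2
  Vc146 vs Vc77: 4
  Vc146 vs Vc212: 3
  Vc146 vs Vc222: 4
  Vc229 vs Vc77: 6
  Vc229 vs Vc212: 5
  Vc229 vs Vc222: 6
  Vc77 vs Vc212: 7
  Vc77 vs Vc222: 4
  Vc212 vs Vc222: 4
The smallest is 2 mismatches, between Vc146 and Vc229; p = 2/14 = 0.143.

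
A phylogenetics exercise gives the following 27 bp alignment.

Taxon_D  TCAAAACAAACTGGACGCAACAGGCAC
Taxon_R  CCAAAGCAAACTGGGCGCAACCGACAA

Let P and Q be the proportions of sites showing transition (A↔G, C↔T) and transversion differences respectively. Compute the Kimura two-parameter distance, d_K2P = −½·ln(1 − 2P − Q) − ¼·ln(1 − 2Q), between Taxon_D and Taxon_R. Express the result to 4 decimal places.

0.2714

Differing sites — 1:T/C (Ti); 6:A/G (Ti); 15:A/G (Ti); 22:A/C (Tv); 24:G/A (Ti); 27:C/A (Tv).
Of the 6 differences, 4 transitions and 2 transversions over 27 sites: P = 4/27 = 0.148148, Q = 2/27 = 0.074074.
d = −0.5·ln(0.629630) − 0.25·ln(0.851852) = −0.5·(-0.462623) − 0.25·(-0.160342) = 0.2714.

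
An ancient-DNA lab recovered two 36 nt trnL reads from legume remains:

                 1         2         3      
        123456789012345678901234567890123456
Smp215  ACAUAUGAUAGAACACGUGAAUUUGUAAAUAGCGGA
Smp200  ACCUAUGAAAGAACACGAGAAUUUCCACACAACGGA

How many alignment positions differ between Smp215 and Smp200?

8

Mismatches occur at site 3 (A↔C), site 9 (U↔A), site 18 (U↔A), site 25 (G↔C), site 26 (U↔C), site 28 (A↔C), site 30 (U↔C), site 32 (G↔A).
That gives 8 mismatches out of 36 aligned sites, so the Hamming distance is 8.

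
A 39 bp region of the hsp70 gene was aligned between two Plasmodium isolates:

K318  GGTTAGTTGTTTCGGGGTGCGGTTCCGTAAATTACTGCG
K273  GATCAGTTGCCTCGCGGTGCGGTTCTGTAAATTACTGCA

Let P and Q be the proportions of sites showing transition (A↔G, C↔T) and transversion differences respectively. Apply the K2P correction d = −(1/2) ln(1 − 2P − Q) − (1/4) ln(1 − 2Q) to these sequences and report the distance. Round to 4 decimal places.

Mismatches occur at site 2 (G→A, transition), site 4 (T→C, transition), site 10 (T→C, transition), site 11 (T→C, transition), site 15 (G→C, transversion), site 26 (C→T, transition), site 39 (G→A, transition).
Of the 7 differences, 6 transitions and 1 transversion over 39 sites: P = 6/39 = 0.153846, Q = 1/39 = 0.025641.
d = −0.5·ln(0.666667) − 0.25·ln(0.948718) = −0.5·(-0.405465) − 0.25·(-0.052644) = 0.2159.

0.2159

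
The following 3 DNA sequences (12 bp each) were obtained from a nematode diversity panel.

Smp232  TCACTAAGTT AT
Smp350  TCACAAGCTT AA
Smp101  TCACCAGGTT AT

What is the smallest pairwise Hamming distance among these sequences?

2

Pairwise Hamming distances:
  Smp232 vs Smp350: 4
  Smp232 vs Smp101: 2
  Smp350 vs Smp101: 3
The smallest is 2, between Smp232 and Smp101.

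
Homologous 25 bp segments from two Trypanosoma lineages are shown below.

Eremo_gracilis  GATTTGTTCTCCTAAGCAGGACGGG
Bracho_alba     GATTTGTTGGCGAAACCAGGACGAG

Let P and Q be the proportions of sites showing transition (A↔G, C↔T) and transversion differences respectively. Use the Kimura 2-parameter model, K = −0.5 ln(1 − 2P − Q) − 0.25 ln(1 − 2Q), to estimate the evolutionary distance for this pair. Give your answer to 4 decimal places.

0.2920

Differing sites — 9:C/G (Tv); 10:T/G (Tv); 12:C/G (Tv); 13:T/A (Tv); 16:G/C (Tv); 24:G/A (Ti).
Of the 6 differences, 1 transition and 5 transversions over 25 sites: P = 1/25 = 0.040000, Q = 5/25 = 0.200000.
d = −0.5·ln(0.720000) − 0.25·ln(0.600000) = −0.5·(-0.328504) − 0.25·(-0.510826) = 0.2920.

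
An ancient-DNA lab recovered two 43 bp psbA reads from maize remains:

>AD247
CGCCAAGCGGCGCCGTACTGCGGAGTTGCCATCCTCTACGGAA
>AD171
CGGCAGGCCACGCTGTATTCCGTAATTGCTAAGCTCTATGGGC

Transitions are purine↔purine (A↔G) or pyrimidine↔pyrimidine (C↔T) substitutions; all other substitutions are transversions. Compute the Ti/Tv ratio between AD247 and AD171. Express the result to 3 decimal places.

1.143

Differing sites — 3:C/G (Tv); 6:A/G (Ti); 9:G/C (Tv); 10:G/A (Ti); 14:C/T (Ti); 18:C/T (Ti); 20:G/C (Tv); 23:G/T (Tv); 25:G/A (Ti); 30:C/T (Ti); 32:T/A (Tv); 33:C/G (Tv); 39:C/T (Ti); 42:A/G (Ti); 43:A/C (Tv).
Of the 15 differences, 8 transitions and 7 transversions, so Ti/Tv = 8/7 = 1.143.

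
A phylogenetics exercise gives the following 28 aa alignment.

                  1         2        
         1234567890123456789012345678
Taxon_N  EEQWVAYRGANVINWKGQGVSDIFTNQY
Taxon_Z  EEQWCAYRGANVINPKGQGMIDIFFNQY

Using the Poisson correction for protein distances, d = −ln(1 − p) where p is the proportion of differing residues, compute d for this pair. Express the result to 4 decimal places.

Mismatches occur at site 5 (V→C), site 15 (W→P), site 20 (V→M), site 21 (S→I), site 25 (T→F).
p = 5/28 = 0.178571.
d = −ln(1 − 0.178571) = −ln(0.821429) = 0.1967.

0.1967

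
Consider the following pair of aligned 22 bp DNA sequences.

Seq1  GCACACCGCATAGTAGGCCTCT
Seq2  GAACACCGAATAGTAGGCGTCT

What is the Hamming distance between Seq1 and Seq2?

3

Mismatches occur at site 2 (C→A), site 9 (C→A), site 19 (C→G).
That gives 3 mismatches out of 22 aligned sites, so the Hamming distance is 3.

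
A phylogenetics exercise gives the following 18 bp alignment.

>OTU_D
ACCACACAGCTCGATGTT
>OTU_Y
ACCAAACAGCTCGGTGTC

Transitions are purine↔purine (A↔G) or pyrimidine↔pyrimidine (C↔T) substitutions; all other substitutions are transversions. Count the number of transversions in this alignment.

The sequences differ at positions 5 (C/A, transversion), 14 (A/G, transition), 18 (T/C, transition).
Of the 3 differences, 2 transitions and 1 transversion, so the answer is 1.

1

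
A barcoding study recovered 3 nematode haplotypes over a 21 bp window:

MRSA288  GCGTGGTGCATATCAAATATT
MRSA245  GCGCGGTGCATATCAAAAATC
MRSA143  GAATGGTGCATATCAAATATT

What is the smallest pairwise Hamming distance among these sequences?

Pairwise Hamming distances:
  MRSA288 vs MRSA245: 3
  MRSA288 vs MRSA143: 2
  MRSA245 vs MRSA143: 5
The smallest is 2, between MRSA288 and MRSA143.

2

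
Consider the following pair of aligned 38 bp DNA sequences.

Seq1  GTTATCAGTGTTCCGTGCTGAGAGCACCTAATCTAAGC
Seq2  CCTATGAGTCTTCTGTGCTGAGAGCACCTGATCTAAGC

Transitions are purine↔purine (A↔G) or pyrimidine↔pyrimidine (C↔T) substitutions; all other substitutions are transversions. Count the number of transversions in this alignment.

3

Differing sites — 1:G/C (Tv); 2:T/C (Ti); 6:C/G (Tv); 10:G/C (Tv); 14:C/T (Ti); 30:A/G (Ti).
Of the 6 differences, 3 transitions and 3 transversions, so the answer is 3.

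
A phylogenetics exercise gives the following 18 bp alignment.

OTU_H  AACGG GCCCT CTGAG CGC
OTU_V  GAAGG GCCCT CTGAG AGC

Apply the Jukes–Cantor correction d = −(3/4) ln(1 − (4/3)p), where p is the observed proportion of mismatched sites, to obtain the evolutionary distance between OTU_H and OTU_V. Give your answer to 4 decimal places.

0.1885

Mismatches occur at site 1 (A→G), site 3 (C→A), site 16 (C→A).
p = 3/18 = 0.166667.
d = −0.75 · ln(1 − (4/3)·0.166667) = −0.75 · ln(0.777777) = −0.75 · (-0.251315) = 0.1885.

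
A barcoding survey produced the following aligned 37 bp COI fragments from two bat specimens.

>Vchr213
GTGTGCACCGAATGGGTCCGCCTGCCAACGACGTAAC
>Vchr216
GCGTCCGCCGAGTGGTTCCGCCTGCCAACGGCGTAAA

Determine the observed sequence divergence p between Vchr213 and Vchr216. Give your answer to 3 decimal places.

0.189

Mismatches occur at site 2 (T↔C), site 5 (G↔C), site 7 (A↔G), site 12 (A↔G), site 16 (G↔T), site 31 (A↔G), site 37 (C↔A).
There are 7 differences over 37 sites, so p = 7/37 = 0.189.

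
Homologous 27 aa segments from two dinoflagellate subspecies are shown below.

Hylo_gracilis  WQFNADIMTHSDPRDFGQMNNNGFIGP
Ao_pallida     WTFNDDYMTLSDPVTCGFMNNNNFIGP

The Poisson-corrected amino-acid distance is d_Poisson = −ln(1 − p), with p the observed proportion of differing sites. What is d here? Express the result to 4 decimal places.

0.4055

Mismatches occur at site 2 (Q/T), site 5 (A/D), site 7 (I/Y), site 10 (H/L), site 14 (R/V), site 15 (D/T), site 16 (F/C), site 18 (Q/F), site 23 (G/N).
p = 9/27 = 0.333333.
d = −ln(1 − 0.333333) = −ln(0.666667) = 0.4055.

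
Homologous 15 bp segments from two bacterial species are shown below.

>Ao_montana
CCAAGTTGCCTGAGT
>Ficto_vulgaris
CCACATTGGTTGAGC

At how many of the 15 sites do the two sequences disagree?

5

Mismatches occur at site 4 (A/C), site 5 (G/A), site 9 (C/G), site 10 (C/T), site 15 (T/C).
That gives 5 mismatches out of 15 aligned sites, so the Hamming distance is 5.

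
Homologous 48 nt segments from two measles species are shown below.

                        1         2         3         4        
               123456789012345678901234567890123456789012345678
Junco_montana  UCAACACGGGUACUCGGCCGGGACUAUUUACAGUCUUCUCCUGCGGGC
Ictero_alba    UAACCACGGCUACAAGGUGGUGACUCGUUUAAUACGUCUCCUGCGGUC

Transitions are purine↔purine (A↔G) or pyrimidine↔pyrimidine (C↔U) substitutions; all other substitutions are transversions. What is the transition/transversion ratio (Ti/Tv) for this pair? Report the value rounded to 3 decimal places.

Differing sites — 2:C/A (Tv); 4:A/C (Tv); 10:G/C (Tv); 14:U/A (Tv); 15:C/A (Tv); 18:C/U (Ti); 19:C/G (Tv); 21:G/U (Tv); 26:A/C (Tv); 27:U/G (Tv); 30:A/U (Tv); 31:C/A (Tv); 33:G/U (Tv); 34:U/A (Tv); 36:U/G (Tv); 47:G/U (Tv).
Of the 16 differences, 1 transition and 15 transversions, so Ti/Tv = 1/15 = 0.067.

0.067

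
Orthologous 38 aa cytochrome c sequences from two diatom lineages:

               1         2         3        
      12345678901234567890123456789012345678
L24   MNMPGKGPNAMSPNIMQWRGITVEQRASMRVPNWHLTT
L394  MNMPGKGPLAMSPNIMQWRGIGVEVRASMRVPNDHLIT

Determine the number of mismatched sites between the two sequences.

The sequences differ at positions 9 (N/L), 22 (T/G), 25 (Q/V), 34 (W/D), 37 (T/I).
That gives 5 mismatches out of 38 aligned sites, so the Hamming distance is 5.

5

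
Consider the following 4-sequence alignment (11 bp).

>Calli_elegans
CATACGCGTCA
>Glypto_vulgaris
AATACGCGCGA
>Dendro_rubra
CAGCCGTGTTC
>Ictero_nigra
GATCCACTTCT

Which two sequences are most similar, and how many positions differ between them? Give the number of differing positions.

3

Pairwise Hamming distances:
  Calli_elegans vs Glypto_vulgaris: 3
  Calli_elegans vs Dendro_rubra: 5
  Calli_elegans vs Ictero_nigra: 5
  Glypto_vulgaris vs Dendro_rubra: 7
  Glypto_vulgaris vs Ictero_nigra: 7
  Dendro_rubra vs Ictero_nigra: 7
The smallest is 3, between Calli_elegans and Glypto_vulgaris.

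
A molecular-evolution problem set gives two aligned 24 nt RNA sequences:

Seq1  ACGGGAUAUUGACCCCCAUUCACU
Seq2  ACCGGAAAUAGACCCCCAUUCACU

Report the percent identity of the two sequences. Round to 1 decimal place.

87.5%

Mismatches occur at site 3 (G→C), site 7 (U→A), site 10 (U→A).
21 of the 24 sites match, so the percent identity is 21/24 × 100 = 87.5%.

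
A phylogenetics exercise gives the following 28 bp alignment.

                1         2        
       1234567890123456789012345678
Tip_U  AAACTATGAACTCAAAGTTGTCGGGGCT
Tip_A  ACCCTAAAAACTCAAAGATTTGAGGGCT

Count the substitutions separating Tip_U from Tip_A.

Mismatches occur at site 2 (A/C), site 3 (A/C), site 7 (T/A), site 8 (G/A), site 18 (T/A), site 20 (G/T), site 22 (C/G), site 23 (G/A).
That gives 8 mismatches out of 28 aligned sites, so the Hamming distance is 8.

8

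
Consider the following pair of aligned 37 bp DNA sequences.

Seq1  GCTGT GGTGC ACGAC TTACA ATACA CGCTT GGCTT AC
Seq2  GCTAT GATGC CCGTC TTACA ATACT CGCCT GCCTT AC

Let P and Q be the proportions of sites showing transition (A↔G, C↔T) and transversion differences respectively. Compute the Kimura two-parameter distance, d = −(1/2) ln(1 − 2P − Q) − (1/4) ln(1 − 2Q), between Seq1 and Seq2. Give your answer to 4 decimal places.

Mismatches occur at site 4 (G→A, transition), site 7 (G→A, transition), site 11 (A→C, transversion), site 14 (A→T, transversion), site 25 (A→T, transversion), site 29 (T→C, transition), site 32 (G→C, transversion).
Of the 7 differences, 3 transitions and 4 transversions over 37 sites: P = 3/37 = 0.081081, Q = 4/37 = 0.108108.
d = −0.5·ln(0.729730) − 0.25·ln(0.783784) = −0.5·(-0.315081) − 0.25·(-0.243622) = 0.2184.

0.2184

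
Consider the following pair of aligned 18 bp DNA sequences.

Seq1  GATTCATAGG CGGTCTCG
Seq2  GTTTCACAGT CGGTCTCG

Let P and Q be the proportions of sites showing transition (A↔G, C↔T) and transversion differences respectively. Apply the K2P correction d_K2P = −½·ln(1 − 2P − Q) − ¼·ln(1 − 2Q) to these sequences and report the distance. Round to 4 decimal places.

0.1885

Differing sites — 2:A/T (Tv); 7:T/C (Ti); 10:G/T (Tv).
Of the 3 differences, 1 transition and 2 transversions over 18 sites: P = 1/18 = 0.055556, Q = 2/18 = 0.111111.
d = −0.5·ln(0.777777) − 0.25·ln(0.777778) = −0.5·(-0.251315) − 0.25·(-0.251314) = 0.1885.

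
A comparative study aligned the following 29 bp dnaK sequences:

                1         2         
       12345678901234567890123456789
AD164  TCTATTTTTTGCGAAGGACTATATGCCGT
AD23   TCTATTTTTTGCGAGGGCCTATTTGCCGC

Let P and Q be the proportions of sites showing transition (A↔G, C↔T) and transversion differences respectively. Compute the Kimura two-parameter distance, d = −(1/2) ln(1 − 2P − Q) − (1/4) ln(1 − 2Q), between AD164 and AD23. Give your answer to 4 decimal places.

Differing sites — 15:A/G (Ti); 18:A/C (Tv); 23:A/T (Tv); 29:T/C (Ti).
Of the 4 differences, 2 transitions and 2 transversions over 29 sites: P = 2/29 = 0.068966, Q = 2/29 = 0.068966.
d = −0.5·ln(0.793102) − 0.25·ln(0.862068) = −0.5·(-0.231803) − 0.25·(-0.148421) = 0.1530.

0.1530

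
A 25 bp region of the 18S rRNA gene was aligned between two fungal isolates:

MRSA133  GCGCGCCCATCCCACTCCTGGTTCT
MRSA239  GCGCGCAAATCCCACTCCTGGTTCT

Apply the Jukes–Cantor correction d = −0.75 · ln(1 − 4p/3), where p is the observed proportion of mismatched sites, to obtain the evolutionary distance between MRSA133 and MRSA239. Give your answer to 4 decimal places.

0.0846

Mismatches occur at site 7 (C/A), site 8 (C/A).
p = 2/25 = 0.080000.
d = −0.75 · ln(1 − (4/3)·0.080000) = −0.75 · ln(0.893333) = −0.75 · (-0.112796) = 0.0846.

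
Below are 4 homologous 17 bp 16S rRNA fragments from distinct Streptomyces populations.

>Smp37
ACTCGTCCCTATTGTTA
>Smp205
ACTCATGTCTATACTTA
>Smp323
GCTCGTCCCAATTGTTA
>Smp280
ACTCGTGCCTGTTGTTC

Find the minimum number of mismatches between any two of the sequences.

Pairwise Hamming distances:
  Smp37 vs Smp205: 5
  Smp37 vs Smp323: 2
  Smp37 vs Smp280: 3
  Smp205 vs Smp323: 7
  Smp205 vs Smp280: 6
  Smp323 vs Smp280: 5
The smallest is 2, between Smp37 and Smp323.

2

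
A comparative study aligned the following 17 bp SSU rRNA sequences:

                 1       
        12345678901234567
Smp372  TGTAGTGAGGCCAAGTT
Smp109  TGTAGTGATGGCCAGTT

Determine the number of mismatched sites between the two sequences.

Differing sites — 9:G/T; 11:C/G; 13:A/C.
That gives 3 mismatches out of 17 aligned sites, so the Hamming distance is 3.

3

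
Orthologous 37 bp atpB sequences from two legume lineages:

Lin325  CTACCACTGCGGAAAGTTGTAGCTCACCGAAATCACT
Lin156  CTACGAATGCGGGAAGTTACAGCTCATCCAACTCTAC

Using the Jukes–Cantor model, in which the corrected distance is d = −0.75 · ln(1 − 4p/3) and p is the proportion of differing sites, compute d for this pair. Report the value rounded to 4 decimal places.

Differing sites — 5:C/G; 7:C/A; 13:A/G; 19:G/A; 20:T/C; 27:C/T; 29:G/C; 32:A/C; 35:A/T; 36:C/A; 37:T/C.
p = 11/37 = 0.297297.
d = −0.75 · ln(1 − (4/3)·0.297297) = −0.75 · ln(0.603604) = −0.75 · (-0.504837) = 0.3786.

0.3786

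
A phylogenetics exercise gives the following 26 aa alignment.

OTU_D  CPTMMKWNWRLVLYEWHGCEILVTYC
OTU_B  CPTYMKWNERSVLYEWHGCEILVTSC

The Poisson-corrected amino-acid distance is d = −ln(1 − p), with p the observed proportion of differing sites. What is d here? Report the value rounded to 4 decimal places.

Differing sites — 4:M/Y; 9:W/E; 11:L/S; 25:Y/S.
p = 4/26 = 0.153846.
d = −ln(1 − 0.153846) = −ln(0.846154) = 0.1671.

0.1671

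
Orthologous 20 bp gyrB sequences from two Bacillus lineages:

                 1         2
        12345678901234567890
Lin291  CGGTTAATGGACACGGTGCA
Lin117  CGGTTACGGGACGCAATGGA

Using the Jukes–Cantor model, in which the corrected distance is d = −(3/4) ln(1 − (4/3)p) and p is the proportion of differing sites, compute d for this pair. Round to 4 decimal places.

0.3831

Differing sites — 7:A/C; 8:T/G; 13:A/G; 15:G/A; 16:G/A; 19:C/G.
p = 6/20 = 0.300000.
d = −0.75 · ln(1 − (4/3)·0.300000) = −0.75 · ln(0.600000) = −0.75 · (-0.510826) = 0.3831.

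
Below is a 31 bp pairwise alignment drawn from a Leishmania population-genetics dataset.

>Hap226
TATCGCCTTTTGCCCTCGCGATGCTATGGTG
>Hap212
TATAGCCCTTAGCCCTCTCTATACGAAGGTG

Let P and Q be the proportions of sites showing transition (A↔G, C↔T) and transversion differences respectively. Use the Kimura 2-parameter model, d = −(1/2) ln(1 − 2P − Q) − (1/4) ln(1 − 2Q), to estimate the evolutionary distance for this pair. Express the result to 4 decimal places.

0.3171

Differing sites — 4:C/A (Tv); 8:T/C (Ti); 11:T/A (Tv); 18:G/T (Tv); 20:G/T (Tv); 23:G/A (Ti); 25:T/G (Tv); 27:T/A (Tv).
Of the 8 differences, 2 transitions and 6 transversions over 31 sites: P = 2/31 = 0.064516, Q = 6/31 = 0.193548.
d = −0.5·ln(0.677420) − 0.25·ln(0.612904) = −0.5·(-0.389464) − 0.25·(-0.489547) = 0.3171.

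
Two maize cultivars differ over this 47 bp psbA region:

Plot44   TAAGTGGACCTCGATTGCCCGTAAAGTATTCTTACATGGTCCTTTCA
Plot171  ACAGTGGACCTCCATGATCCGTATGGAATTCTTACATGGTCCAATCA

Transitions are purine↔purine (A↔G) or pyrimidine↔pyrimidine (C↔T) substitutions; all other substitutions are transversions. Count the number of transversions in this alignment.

The sequences differ at positions 1 (T/A, transversion), 2 (A/C, transversion), 13 (G/C, transversion), 16 (T/G, transversion), 17 (G/A, transition), 18 (C/T, transition), 24 (A/T, transversion), 25 (A/G, transition), 27 (T/A, transversion), 43 (T/A, transversion), 44 (T/A, transversion).
Of the 11 differences, 3 transitions and 8 transversions, so the answer is 8.

8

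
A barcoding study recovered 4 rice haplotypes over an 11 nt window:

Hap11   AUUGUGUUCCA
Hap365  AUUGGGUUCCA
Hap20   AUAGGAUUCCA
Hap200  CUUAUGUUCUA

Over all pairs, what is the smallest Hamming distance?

Pairwise Hamming distances:
  Hap11 vs Hap365: 1
  Hap11 vs Hap20: 3
  Hap11 vs Hap200: 3
  Hap365 vs Hap20: 2
  Hap365 vs Hap200: 4
  Hap20 vs Hap200: 6
The smallest is 1, between Hap11 and Hap365.

1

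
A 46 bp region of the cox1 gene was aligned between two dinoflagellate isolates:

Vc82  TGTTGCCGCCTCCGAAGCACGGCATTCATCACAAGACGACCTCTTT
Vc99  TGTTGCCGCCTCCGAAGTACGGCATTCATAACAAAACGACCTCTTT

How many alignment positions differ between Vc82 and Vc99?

Mismatches occur at site 18 (C↔T), site 30 (C↔A), site 35 (G↔A).
That gives 3 mismatches out of 46 aligned sites, so the Hamming distance is 3.

3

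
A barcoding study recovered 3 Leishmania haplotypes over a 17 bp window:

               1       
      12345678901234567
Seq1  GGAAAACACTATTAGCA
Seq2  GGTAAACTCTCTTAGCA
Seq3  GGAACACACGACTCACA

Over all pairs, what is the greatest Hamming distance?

Pairwise Hamming distances:
  Seq1 vs Seq2: 3
  Seq1 vs Seq3: 5
  Seq2 vs Seq3: 8
The largest is 8, between Seq2 and Seq3.

8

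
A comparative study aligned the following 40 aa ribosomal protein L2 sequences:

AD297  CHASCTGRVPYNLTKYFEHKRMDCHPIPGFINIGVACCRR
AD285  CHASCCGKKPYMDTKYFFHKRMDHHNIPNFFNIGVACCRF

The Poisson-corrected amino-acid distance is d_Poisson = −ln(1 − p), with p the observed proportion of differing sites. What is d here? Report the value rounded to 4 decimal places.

0.3216

The sequences differ at positions 6 (T/C), 8 (R/K), 9 (V/K), 12 (N/M), 13 (L/D), 18 (E/F), 24 (C/H), 26 (P/N), 29 (G/N), 31 (I/F), 40 (R/F).
p = 11/40 = 0.275000.
d = −ln(1 − 0.275000) = −ln(0.725000) = 0.3216.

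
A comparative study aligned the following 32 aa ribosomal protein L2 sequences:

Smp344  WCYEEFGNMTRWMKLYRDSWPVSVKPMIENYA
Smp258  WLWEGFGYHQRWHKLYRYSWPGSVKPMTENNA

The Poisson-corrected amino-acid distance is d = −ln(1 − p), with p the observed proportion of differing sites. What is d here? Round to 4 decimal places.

0.4212

The sequences differ at positions 2 (C/L), 3 (Y/W), 5 (E/G), 8 (N/Y), 9 (M/H), 10 (T/Q), 13 (M/H), 18 (D/Y), 22 (V/G), 28 (I/T), 31 (Y/N).
p = 11/32 = 0.343750.
d = −ln(1 − 0.343750) = −ln(0.656250) = 0.4212.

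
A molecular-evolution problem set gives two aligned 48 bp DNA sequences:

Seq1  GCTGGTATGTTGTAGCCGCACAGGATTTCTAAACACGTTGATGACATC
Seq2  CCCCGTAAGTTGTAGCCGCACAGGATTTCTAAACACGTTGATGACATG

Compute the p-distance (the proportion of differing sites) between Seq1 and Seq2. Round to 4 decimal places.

Mismatches occur at site 1 (G/C), site 3 (T/C), site 4 (G/C), site 8 (T/A), site 48 (C/G).
There are 5 differences over 48 sites, so p = 5/48 = 0.1042.

0.1042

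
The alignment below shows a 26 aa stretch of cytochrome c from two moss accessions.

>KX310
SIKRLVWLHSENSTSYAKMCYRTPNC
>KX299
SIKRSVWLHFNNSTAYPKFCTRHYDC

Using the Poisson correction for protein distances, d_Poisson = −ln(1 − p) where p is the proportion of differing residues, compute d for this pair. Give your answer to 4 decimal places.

Differing sites — 5:L/S; 10:S/F; 11:E/N; 15:S/A; 17:A/P; 19:M/F; 21:Y/T; 23:T/H; 24:P/Y; 25:N/D.
p = 10/26 = 0.384615.
d = −ln(1 − 0.384615) = −ln(0.615385) = 0.4855.

0.4855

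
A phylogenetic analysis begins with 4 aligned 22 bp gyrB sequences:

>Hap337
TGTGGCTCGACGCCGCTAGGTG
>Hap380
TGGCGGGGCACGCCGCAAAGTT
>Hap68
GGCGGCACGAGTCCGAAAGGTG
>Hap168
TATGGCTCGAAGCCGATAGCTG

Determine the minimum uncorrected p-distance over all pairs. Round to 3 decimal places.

0.182

Pairwise Hamming distances:
  Hap337 vs Hap380: 9
  Hap337 vs Hap68: 7
  Hap337 vs Hap168: 4
  Hap380 vs Hap68: 12
  Hap380 vs Hap168: 13
  Hap68 vs Hap168: 8
The smallest is 4 mismatches, between Hap337 and Hap168; p = 4/22 = 0.182.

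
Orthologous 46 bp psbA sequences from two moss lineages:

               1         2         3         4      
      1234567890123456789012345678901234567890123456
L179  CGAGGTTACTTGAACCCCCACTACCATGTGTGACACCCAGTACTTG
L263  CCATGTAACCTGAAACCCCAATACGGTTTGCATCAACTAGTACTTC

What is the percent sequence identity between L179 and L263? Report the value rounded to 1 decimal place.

67.4%

The sequences differ at positions 2 (G/C), 4 (G/T), 7 (T/A), 10 (T/C), 15 (C/A), 21 (C/A), 25 (C/G), 26 (A/G), 28 (G/T), 31 (T/C), 32 (G/A), 33 (A/T), 36 (C/A), 38 (C/T), 46 (G/C).
31 of the 46 sites match, so the percent identity is 31/46 × 100 = 67.4%.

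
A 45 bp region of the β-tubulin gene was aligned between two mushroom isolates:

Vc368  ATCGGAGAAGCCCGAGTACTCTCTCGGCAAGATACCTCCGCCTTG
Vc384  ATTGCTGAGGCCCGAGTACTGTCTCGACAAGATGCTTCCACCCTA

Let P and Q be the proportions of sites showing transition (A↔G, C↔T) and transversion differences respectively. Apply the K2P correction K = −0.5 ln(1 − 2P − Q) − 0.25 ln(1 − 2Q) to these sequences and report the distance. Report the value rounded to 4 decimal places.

0.3101

Differing sites — 3:C/T (Ti); 5:G/C (Tv); 6:A/T (Tv); 9:A/G (Ti); 21:C/G (Tv); 27:G/A (Ti); 34:A/G (Ti); 36:C/T (Ti); 40:G/A (Ti); 43:T/C (Ti); 45:G/A (Ti).
Of the 11 differences, 8 transitions and 3 transversions over 45 sites: P = 8/45 = 0.177778, Q = 3/45 = 0.066667.
d = −0.5·ln(0.577777) − 0.25·ln(0.866666) = −0.5·(-0.548567) − 0.25·(-0.143102) = 0.3101.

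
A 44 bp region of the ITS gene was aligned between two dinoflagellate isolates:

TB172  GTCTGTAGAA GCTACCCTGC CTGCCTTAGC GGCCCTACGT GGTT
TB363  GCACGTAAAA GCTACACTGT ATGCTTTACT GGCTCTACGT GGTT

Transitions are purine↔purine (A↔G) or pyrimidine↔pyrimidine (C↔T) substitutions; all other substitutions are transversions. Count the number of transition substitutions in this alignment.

The sequences differ at positions 2 (T/C, transition), 3 (C/A, transversion), 4 (T/C, transition), 8 (G/A, transition), 16 (C/A, transversion), 20 (C/T, transition), 21 (C/A, transversion), 25 (C/T, transition), 29 (G/C, transversion), 30 (C/T, transition), 34 (C/T, transition).
Of the 11 differences, 7 transitions and 4 transversions, so the answer is 7.

7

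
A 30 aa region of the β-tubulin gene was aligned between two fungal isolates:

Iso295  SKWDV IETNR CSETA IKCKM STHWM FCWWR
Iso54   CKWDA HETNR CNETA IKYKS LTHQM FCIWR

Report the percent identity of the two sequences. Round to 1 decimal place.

The sequences differ at positions 1 (S/C), 5 (V/A), 6 (I/H), 12 (S/N), 18 (C/Y), 20 (M/S), 21 (S/L), 24 (W/Q), 28 (W/I).
21 of the 30 sites match, so the percent identity is 21/30 × 100 = 70.0%.

70.0%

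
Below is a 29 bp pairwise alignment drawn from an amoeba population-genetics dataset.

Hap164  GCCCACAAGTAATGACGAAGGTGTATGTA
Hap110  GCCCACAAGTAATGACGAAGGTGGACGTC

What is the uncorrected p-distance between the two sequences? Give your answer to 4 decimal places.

0.1034

Differing sites — 24:T/G; 26:T/C; 29:A/C.
There are 3 differences over 29 sites, so p = 3/29 = 0.1034.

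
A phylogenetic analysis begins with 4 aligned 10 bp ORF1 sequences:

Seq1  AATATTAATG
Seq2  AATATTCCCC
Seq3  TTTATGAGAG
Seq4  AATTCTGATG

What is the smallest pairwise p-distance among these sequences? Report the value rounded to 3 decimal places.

Pairwise Hamming distances:
  Seq1 vs Seq2: 4
  Seq1 vs Seq3: 5
  Seq1 vs Seq4: 3
  Seq2 vs Seq3: 7
  Seq2 vs Seq4: 6
  Seq3 vs Seq4: 8
The smallest is 3 mismatches, between Seq1 and Seq4; p = 3/10 = 0.300.

0.300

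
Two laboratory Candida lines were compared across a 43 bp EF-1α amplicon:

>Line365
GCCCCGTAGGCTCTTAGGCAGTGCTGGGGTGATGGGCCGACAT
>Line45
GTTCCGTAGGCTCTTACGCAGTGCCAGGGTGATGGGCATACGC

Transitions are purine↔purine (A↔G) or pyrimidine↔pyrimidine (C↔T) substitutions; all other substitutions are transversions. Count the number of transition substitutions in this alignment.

6

The sequences differ at positions 2 (C/T, transition), 3 (C/T, transition), 17 (G/C, transversion), 25 (T/C, transition), 26 (G/A, transition), 38 (C/A, transversion), 39 (G/T, transversion), 42 (A/G, transition), 43 (T/C, transition).
Of the 9 differences, 6 transitions and 3 transversions, so the answer is 6.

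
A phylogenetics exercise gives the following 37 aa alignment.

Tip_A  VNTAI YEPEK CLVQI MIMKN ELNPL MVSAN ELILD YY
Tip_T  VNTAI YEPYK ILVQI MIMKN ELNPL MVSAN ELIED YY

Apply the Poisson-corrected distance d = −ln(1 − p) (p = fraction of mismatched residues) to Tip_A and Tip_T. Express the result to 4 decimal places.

0.0846

Differing sites — 9:E/Y; 11:C/I; 34:L/E.
p = 3/37 = 0.081081.
d = −ln(1 − 0.081081) = −ln(0.918919) = 0.0846.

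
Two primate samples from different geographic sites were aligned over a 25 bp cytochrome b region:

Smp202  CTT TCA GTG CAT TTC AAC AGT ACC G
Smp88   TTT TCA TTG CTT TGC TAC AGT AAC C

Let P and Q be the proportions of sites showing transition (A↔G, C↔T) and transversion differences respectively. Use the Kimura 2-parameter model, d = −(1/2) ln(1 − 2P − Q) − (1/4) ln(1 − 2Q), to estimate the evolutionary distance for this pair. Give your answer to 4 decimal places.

Mismatches occur at site 1 (C→T, transition), site 7 (G→T, transversion), site 11 (A→T, transversion), site 14 (T→G, transversion), site 16 (A→T, transversion), site 23 (C→A, transversion), site 25 (G→C, transversion).
Of the 7 differences, 1 transition and 6 transversions over 25 sites: P = 1/25 = 0.040000, Q = 6/25 = 0.240000.
d = −0.5·ln(0.680000) − 0.25·ln(0.520000) = −0.5·(-0.385662) − 0.25·(-0.653926) = 0.3563.

0.3563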